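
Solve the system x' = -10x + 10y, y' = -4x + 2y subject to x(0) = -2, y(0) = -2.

Coefficient matrix A = [[-10, 10], [-4, 2]].
Characteristic polynomial det(A - λI) = λ^2 + 8λ + 20 = 0.
Eigenvalues λ = -4 ± 2i (complex conjugate pair).
For λ=-4+2i: an eigenvector is (-2,-1) - i(1,1) = (-2 - i, -1 - i).
A real fundamental pair from Re and Im of e^((-4+2i)t)v: X_1 = e^(-4t)(cos(2t)·(-2,-1) + sin(2t)·(1,1)), X_2 = e^(-4t)(sin(2t)·(-2,-1) - cos(2t)·(1,1)).
General solution: K_1X_1 + K_2X_2.
Applying x(0)=-2, y(0)=-2 gives K_1=0, K_2=2.

x(t) = -4e^(-4t)sin(2t) - 2e^(-4t)cos(2t), y(t) = -2e^(-4t)sin(2t) - 2e^(-4t)cos(2t)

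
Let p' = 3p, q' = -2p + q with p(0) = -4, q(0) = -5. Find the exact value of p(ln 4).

-256

A = [[3,0],[-2,1]]; eigenvalues λ = 3, 1.
Eigenvectors: (1,-1) for λ=3, (0,-1) for λ=1.
From the initial condition, c_1 = -4, c_2 = 9.
p(ln 4) = (-4)(4^3)(1) + (9)(4^1)(0) = -256.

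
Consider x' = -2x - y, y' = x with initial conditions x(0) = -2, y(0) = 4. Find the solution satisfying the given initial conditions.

Coefficient matrix A = [[-2, -1], [1, 0]].
Characteristic polynomial det(A - λI) = λ^2 + 2λ + 1 = 0.
Single eigenvalue λ = -1 with algebraic multiplicity 2.
Eigenvector v = (1,-1); generalized eigenvector w with (A-λI)w=v is (1,-2).
General solution: e^(-t)[K_1·v + K_2·(t·v + w)].
Applying x(0)=-2, y(0)=4 gives K_1=0, K_2=-2.

x(t) = -2te^(-t) - 2e^(-t), y(t) = 2te^(-t) + 4e^(-t)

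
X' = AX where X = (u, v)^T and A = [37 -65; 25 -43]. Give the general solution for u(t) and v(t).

u(t) = -2c_1e^(-3t)sin(5t) + 3c_1e^(-3t)cos(5t) + 3c_2e^(-3t)sin(5t) + 2c_2e^(-3t)cos(5t), v(t) = -c_1e^(-3t)sin(5t) + 2c_1e^(-3t)cos(5t) + 2c_2e^(-3t)sin(5t) + c_2e^(-3t)cos(5t)

Coefficient matrix A = [[37, -65], [25, -43]].
Characteristic polynomial det(A - λI) = λ^2 + 6λ + 34 = 0.
Eigenvalues λ = -3 ± 5i (complex conjugate pair).
For λ=-3+5i: an eigenvector is (3,2) - i(-2,-1) = (3 + 2i, 2 + i).
A real fundamental pair from Re and Im of e^((-3+5i)t)v: X_1 = e^(-3t)(cos(5t)·(3,2) + sin(5t)·(-2,-1)), X_2 = e^(-3t)(sin(5t)·(3,2) - cos(5t)·(-2,-1)).
General solution: c_1X_1 + c_2X_2.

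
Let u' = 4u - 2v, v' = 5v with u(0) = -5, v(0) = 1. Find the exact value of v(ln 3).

243

A = [[4,-2],[0,5]]; eigenvalues λ = 5, 4.
Eigenvectors: (-2,1) for λ=5, (-1,0) for λ=4.
From the initial condition, c_1 = 1, c_2 = 3.
v(ln 3) = (1)(3^5)(1) + (3)(3^4)(0) = 243.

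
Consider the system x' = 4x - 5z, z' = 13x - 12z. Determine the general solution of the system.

Coefficient matrix A = [[4, -5], [13, -12]].
Characteristic polynomial det(A - λI) = λ^2 + 8λ + 17 = 0.
Eigenvalues λ = -4 ± i (complex conjugate pair).
For λ=-4+i: an eigenvector is (2,3) - i(1,2) = (2 - i, 3 - 2i).
A real fundamental pair from Re and Im of e^((-4+i)t)v: X_1 = e^(-4t)(cos(t)·(2,3) + sin(t)·(1,2)), X_2 = e^(-4t)(sin(t)·(2,3) - cos(t)·(1,2)).
General solution: c_1X_1 + c_2X_2.

x(t) = c_1e^(-4t)sin(t) + 2c_1e^(-4t)cos(t) + 2c_2e^(-4t)sin(t) - c_2e^(-4t)cos(t), z(t) = 2c_1e^(-4t)sin(t) + 3c_1e^(-4t)cos(t) + 3c_2e^(-4t)sin(t) - 2c_2e^(-4t)cos(t)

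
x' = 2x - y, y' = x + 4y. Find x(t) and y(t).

x(t) = c_1e^(3t) + c_2te^(3t) + 2c_2e^(3t), y(t) = -c_1e^(3t) - c_2te^(3t) - 3c_2e^(3t)

Coefficient matrix A = [[2, -1], [1, 4]].
Characteristic polynomial det(A - λI) = λ^2 - 6λ + 9 = 0.
Single eigenvalue λ = 3 with algebraic multiplicity 2.
Eigenvector v = (1,-1); generalized eigenvector w with (A-λI)w=v is (2,-3).
General solution: e^(3t)[c_1·v + c_2·(t·v + w)].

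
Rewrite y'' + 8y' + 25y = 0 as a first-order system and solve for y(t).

Let x_1 = y, x_2 = y'. Then x_1' = x_2 and x_2' = -25x_1 - 8x_2.
A = [[0,1],[-25,-8]]; det(A-λI) = λ^2 + 8λ + 25.
Eigenvalues λ = -4 ± 3i.

y(t) = K_1e^(-4t)cos(3t) + K_2e^(-4t)sin(3t)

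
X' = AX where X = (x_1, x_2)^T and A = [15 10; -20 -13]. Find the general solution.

x_1(t) = -2K_1e^(t)sin(2t) - K_1e^(t)cos(2t) - K_2e^(t)sin(2t) + 2K_2e^(t)cos(2t), x_2(t) = 3K_1e^(t)sin(2t) + K_1e^(t)cos(2t) + K_2e^(t)sin(2t) - 3K_2e^(t)cos(2t)

Coefficient matrix A = [[15, 10], [-20, -13]].
Characteristic polynomial det(A - λI) = λ^2 - 2λ + 5 = 0.
Eigenvalues λ = 1 ± 2i (complex conjugate pair).
For λ=1+2i: an eigenvector is (-1,1) - i(-2,3) = (-1 + 2i, 1 - 3i).
A real fundamental pair from Re and Im of e^((1+2i)t)v: X_1 = e^(t)(cos(2t)·(-1,1) + sin(2t)·(-2,3)), X_2 = e^(t)(sin(2t)·(-1,1) - cos(2t)·(-2,3)).
General solution: K_1X_1 + K_2X_2.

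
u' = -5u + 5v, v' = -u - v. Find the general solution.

u(t) = K_1e^(-3t)sin(t) + 2K_1e^(-3t)cos(t) + 2K_2e^(-3t)sin(t) - K_2e^(-3t)cos(t), v(t) = K_1e^(-3t)cos(t) + K_2e^(-3t)sin(t)

Coefficient matrix A = [[-5, 5], [-1, -1]].
Characteristic polynomial det(A - λI) = λ^2 + 6λ + 10 = 0.
Eigenvalues λ = -3 ± i (complex conjugate pair).
For λ=-3+i: an eigenvector is (2,1) - i(1,0) = (2 - i, 1).
A real fundamental pair from Re and Im of e^((-3+i)t)v: X_1 = e^(-3t)(cos(t)·(2,1) + sin(t)·(1,0)), X_2 = e^(-3t)(sin(t)·(2,1) - cos(t)·(1,0)).
General solution: K_1X_1 + K_2X_2.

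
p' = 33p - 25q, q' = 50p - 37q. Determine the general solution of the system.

Coefficient matrix A = [[33, -25], [50, -37]].
Characteristic polynomial det(A - λI) = λ^2 + 4λ + 29 = 0.
Eigenvalues λ = -2 ± 5i (complex conjugate pair).
For λ=-2+5i: an eigenvector is (1,1) - i(2,3) = (1 - 2i, 1 - 3i).
A real fundamental pair from Re and Im of e^((-2+5i)t)v: X_1 = e^(-2t)(cos(5t)·(1,1) + sin(5t)·(2,3)), X_2 = e^(-2t)(sin(5t)·(1,1) - cos(5t)·(2,3)).
General solution: K_1X_1 + K_2X_2.

p(t) = 2K_1e^(-2t)sin(5t) + K_1e^(-2t)cos(5t) + K_2e^(-2t)sin(5t) - 2K_2e^(-2t)cos(5t), q(t) = 3K_1e^(-2t)sin(5t) + K_1e^(-2t)cos(5t) + K_2e^(-2t)sin(5t) - 3K_2e^(-2t)cos(5t)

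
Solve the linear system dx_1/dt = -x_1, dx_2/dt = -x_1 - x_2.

x_1(t) = -c_2e^(-t), x_2(t) = c_1e^(-t) + c_2te^(-t) - 3c_2e^(-t)

Coefficient matrix A = [[-1, 0], [-1, -1]].
Characteristic polynomial det(A - λI) = λ^2 + 2λ + 1 = 0.
Single eigenvalue λ = -1 with algebraic multiplicity 2.
Eigenvector v = (0,1); generalized eigenvector w with (A-λI)w=v is (-1,-3).
General solution: e^(-t)[c_1·v + c_2·(t·v + w)].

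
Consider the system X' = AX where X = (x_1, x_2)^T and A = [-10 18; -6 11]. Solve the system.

x_1(t) = 2K_1e^(-t) - 3K_2e^(2t), x_2(t) = K_1e^(-t) - 2K_2e^(2t)

Coefficient matrix A = [[-10, 18], [-6, 11]].
Characteristic polynomial det(A - λI) = λ^2 - λ - 2 = 0.
Eigenvalues λ = -1, 2.
For λ=-1: (A-λI) row 1 is [-9, 18], so an eigenvector is (2, 1).
For λ=2: (A-λI) row 1 is [-12, 18], so an eigenvector is (-3, -2).
General solution: K_1e^(-t)(2,1) + K_2e^(2t)(-3,-2).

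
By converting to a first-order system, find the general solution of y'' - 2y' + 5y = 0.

Let x_1 = y, x_2 = y'. Then x_1' = x_2 and x_2' = -5x_1 + 2x_2.
A = [[0,1],[-5,2]]; det(A-λI) = λ^2 - 2λ + 5.
Eigenvalues λ = 1 ± 2i.

y(t) = C_1e^(t)cos(2t) + C_2e^(t)sin(2t)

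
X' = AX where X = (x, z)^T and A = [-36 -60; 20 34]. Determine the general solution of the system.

Coefficient matrix A = [[-36, -60], [20, 34]].
Characteristic polynomial det(A - λI) = λ^2 + 2λ - 24 = 0.
Eigenvalues λ = -6, 4.
For λ=-6: (A-λI) row 1 is [-30, -60], so an eigenvector is (2, -1).
For λ=4: (A-λI) row 1 is [-40, -60], so an eigenvector is (-3, 2).
General solution: C_1e^(-6t)(2,-1) + C_2e^(4t)(-3,2).

x(t) = 2C_1e^(-6t) - 3C_2e^(4t), z(t) = -C_1e^(-6t) + 2C_2e^(4t)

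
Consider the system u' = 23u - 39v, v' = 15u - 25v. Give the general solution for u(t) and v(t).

Coefficient matrix A = [[23, -39], [15, -25]].
Characteristic polynomial det(A - λI) = λ^2 + 2λ + 10 = 0.
Eigenvalues λ = -1 ± 3i (complex conjugate pair).
For λ=-1+3i: an eigenvector is (3,2) - i(-2,-1) = (3 + 2i, 2 + i).
A real fundamental pair from Re and Im of e^((-1+3i)t)v: X_1 = e^(-t)(cos(3t)·(3,2) + sin(3t)·(-2,-1)), X_2 = e^(-t)(sin(3t)·(3,2) - cos(3t)·(-2,-1)).
General solution: c_1X_1 + c_2X_2.

u(t) = -2c_1e^(-t)sin(3t) + 3c_1e^(-t)cos(3t) + 3c_2e^(-t)sin(3t) + 2c_2e^(-t)cos(3t), v(t) = -c_1e^(-t)sin(3t) + 2c_1e^(-t)cos(3t) + 2c_2e^(-t)sin(3t) + c_2e^(-t)cos(3t)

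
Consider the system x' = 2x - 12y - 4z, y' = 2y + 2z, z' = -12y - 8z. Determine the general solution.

x(t) = C_1e^(2t) + C_2e^(-2t), y(t) = C_2e^(-2t) - C_3e^(-4t), z(t) = -2C_2e^(-2t) + 3C_3e^(-4t)

Coefficient matrix A = [[2, -12, -4], [0, 2, 2], [0, -12, -8]].
det(A - λI) = 0 gives eigenvalues λ = 2, -2, -4.
For λ=2: eigenvector (1,0,0).
For λ=-2: eigenvector (1,1,-2).
For λ=-4: eigenvector (0,-1,3).
General solution: C_1e^(2t)(1,0,0) + C_2e^(-2t)(1,1,-2) + C_3e^(-4t)(0,-1,3).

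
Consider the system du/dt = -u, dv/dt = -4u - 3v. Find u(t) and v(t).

u(t) = -K_1e^(-t), v(t) = 2K_1e^(-t) + K_2e^(-3t)

Coefficient matrix A = [[-1, 0], [-4, -3]].
Characteristic polynomial det(A - λI) = λ^2 + 4λ + 3 = 0.
Eigenvalues λ = -1, -3.
For λ=-1: (A-λI) row 2 is [-4, -2], so an eigenvector is (-1, 2).
For λ=-3: (A-λI) row 1 is [2, 0], so an eigenvector is (0, 1).
General solution: K_1e^(-t)(-1,2) + K_2e^(-3t)(0,1).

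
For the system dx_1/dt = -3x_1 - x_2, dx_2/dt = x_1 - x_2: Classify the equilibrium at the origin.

A = [[-3,-1],[1,-1]]; det(A-λI) = λ^2 + 4λ + 4.
repeated λ = -2 with a single eigenvector.

stable improper node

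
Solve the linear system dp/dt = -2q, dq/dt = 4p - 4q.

Coefficient matrix A = [[0, -2], [4, -4]].
Characteristic polynomial det(A - λI) = λ^2 + 4λ + 8 = 0.
Eigenvalues λ = -2 ± 2i (complex conjugate pair).
For λ=-2+2i: an eigenvector is (0,1) - i(-1,-1) = (0 + i, 1 + i).
A real fundamental pair from Re and Im of e^((-2+2i)t)v: X_1 = e^(-2t)(cos(2t)·(0,1) + sin(2t)·(-1,-1)), X_2 = e^(-2t)(sin(2t)·(0,1) - cos(2t)·(-1,-1)).
General solution: C_1X_1 + C_2X_2.

p(t) = -C_1e^(-2t)sin(2t) + C_2e^(-2t)cos(2t), q(t) = -C_1e^(-2t)sin(2t) + C_1e^(-2t)cos(2t) + C_2e^(-2t)sin(2t) + C_2e^(-2t)cos(2t)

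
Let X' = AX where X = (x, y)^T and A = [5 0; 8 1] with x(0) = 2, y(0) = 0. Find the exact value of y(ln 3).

A = [[5,0],[8,1]]; eigenvalues λ = 1, 5.
Eigenvectors: (0,1) for λ=1, (1,2) for λ=5.
From the initial condition, c_1 = -4, c_2 = 2.
y(ln 3) = (-4)(3^1)(1) + (2)(3^5)(2) = 960.

960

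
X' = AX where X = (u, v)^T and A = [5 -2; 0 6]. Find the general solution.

Coefficient matrix A = [[5, -2], [0, 6]].
Characteristic polynomial det(A - λI) = λ^2 - 11λ + 30 = 0.
Eigenvalues λ = 6, 5.
For λ=6: (A-λI) row 1 is [-1, -2], so an eigenvector is (-2, 1).
For λ=5: (A-λI) row 1 is [0, -2], so an eigenvector is (-1, 0).
General solution: K_1e^(6t)(-2,1) + K_2e^(5t)(-1,0).

u(t) = -2K_1e^(6t) - K_2e^(5t), v(t) = K_1e^(6t)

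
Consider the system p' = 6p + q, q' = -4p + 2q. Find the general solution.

Coefficient matrix A = [[6, 1], [-4, 2]].
Characteristic polynomial det(A - λI) = λ^2 - 8λ + 16 = 0.
Single eigenvalue λ = 4 with algebraic multiplicity 2.
Eigenvector v = (1,-2); generalized eigenvector w with (A-λI)w=v is (0,1).
General solution: e^(4t)[K_1·v + K_2·(t·v + w)].

p(t) = K_1e^(4t) + K_2te^(4t), q(t) = -2K_1e^(4t) - 2K_2te^(4t) + K_2e^(4t)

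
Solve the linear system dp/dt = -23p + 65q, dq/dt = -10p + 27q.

Coefficient matrix A = [[-23, 65], [-10, 27]].
Characteristic polynomial det(A - λI) = λ^2 - 4λ + 29 = 0.
Eigenvalues λ = 2 ± 5i (complex conjugate pair).
For λ=2+5i: an eigenvector is (3,1) - i(-2,-1) = (3 + 2i, 1 + i).
A real fundamental pair from Re and Im of e^((2+5i)t)v: X_1 = e^(2t)(cos(5t)·(3,1) + sin(5t)·(-2,-1)), X_2 = e^(2t)(sin(5t)·(3,1) - cos(5t)·(-2,-1)).
General solution: C_1X_1 + C_2X_2.

p(t) = -2C_1e^(2t)sin(5t) + 3C_1e^(2t)cos(5t) + 3C_2e^(2t)sin(5t) + 2C_2e^(2t)cos(5t), q(t) = -C_1e^(2t)sin(5t) + C_1e^(2t)cos(5t) + C_2e^(2t)sin(5t) + C_2e^(2t)cos(5t)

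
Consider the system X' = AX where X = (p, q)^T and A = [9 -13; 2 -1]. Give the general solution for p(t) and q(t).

Coefficient matrix A = [[9, -13], [2, -1]].
Characteristic polynomial det(A - λI) = λ^2 - 8λ + 17 = 0.
Eigenvalues λ = 4 ± i (complex conjugate pair).
For λ=4+i: an eigenvector is (3,1) - i(2,1) = (3 - 2i, 1 - i).
A real fundamental pair from Re and Im of e^((4+i)t)v: X_1 = e^(4t)(cos(t)·(3,1) + sin(t)·(2,1)), X_2 = e^(4t)(sin(t)·(3,1) - cos(t)·(2,1)).
General solution: c_1X_1 + c_2X_2.

p(t) = 2c_1e^(4t)sin(t) + 3c_1e^(4t)cos(t) + 3c_2e^(4t)sin(t) - 2c_2e^(4t)cos(t), q(t) = c_1e^(4t)sin(t) + c_1e^(4t)cos(t) + c_2e^(4t)sin(t) - c_2e^(4t)cos(t)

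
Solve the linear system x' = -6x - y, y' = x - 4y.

x(t) = -C_1e^(-5t) - C_2te^(-5t) + 2C_2e^(-5t), y(t) = C_1e^(-5t) + C_2te^(-5t) - C_2e^(-5t)

Coefficient matrix A = [[-6, -1], [1, -4]].
Characteristic polynomial det(A - λI) = λ^2 + 10λ + 25 = 0.
Single eigenvalue λ = -5 with algebraic multiplicity 2.
Eigenvector v = (-1,1); generalized eigenvector w with (A-λI)w=v is (2,-1).
General solution: e^(-5t)[C_1·v + C_2·(t·v + w)].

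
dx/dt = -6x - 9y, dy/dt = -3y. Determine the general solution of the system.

Coefficient matrix A = [[-6, -9], [0, -3]].
Characteristic polynomial det(A - λI) = λ^2 + 9λ + 18 = 0.
Eigenvalues λ = -6, -3.
For λ=-6: (A-λI) row 1 is [0, -9], so an eigenvector is (-1, 0).
For λ=-3: (A-λI) row 1 is [-3, -9], so an eigenvector is (3, -1).
General solution: C_1e^(-6t)(-1,0) + C_2e^(-3t)(3,-1).

x(t) = -C_1e^(-6t) + 3C_2e^(-3t), y(t) = -C_2e^(-3t)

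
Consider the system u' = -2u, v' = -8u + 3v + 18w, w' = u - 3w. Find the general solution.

Coefficient matrix A = [[-2, 0, 0], [-8, 3, 18], [1, 0, -3]].
det(A - λI) = 0 gives eigenvalues λ = -2, 3, -3.
For λ=-2: eigenvector (1,-2,1).
For λ=3: eigenvector (0,1,0).
For λ=-3: eigenvector (0,-3,1).
General solution: K_1e^(-2t)(1,-2,1) + K_2e^(3t)(0,1,0) + K_3e^(-3t)(0,-3,1).

u(t) = K_1e^(-2t), v(t) = -2K_1e^(-2t) + K_2e^(3t) - 3K_3e^(-3t), w(t) = K_1e^(-2t) + K_3e^(-3t)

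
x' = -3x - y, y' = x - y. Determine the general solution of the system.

x(t) = -K_1e^(-2t) - K_2te^(-2t) + 2K_2e^(-2t), y(t) = K_1e^(-2t) + K_2te^(-2t) - K_2e^(-2t)

Coefficient matrix A = [[-3, -1], [1, -1]].
Characteristic polynomial det(A - λI) = λ^2 + 4λ + 4 = 0.
Single eigenvalue λ = -2 with algebraic multiplicity 2.
Eigenvector v = (-1,1); generalized eigenvector w with (A-λI)w=v is (2,-1).
General solution: e^(-2t)[K_1·v + K_2·(t·v + w)].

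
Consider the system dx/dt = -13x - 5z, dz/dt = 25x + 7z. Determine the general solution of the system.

x(t) = c_1e^(-3t)sin(5t) - c_2e^(-3t)cos(5t), z(t) = -2c_1e^(-3t)sin(5t) - c_1e^(-3t)cos(5t) - c_2e^(-3t)sin(5t) + 2c_2e^(-3t)cos(5t)

Coefficient matrix A = [[-13, -5], [25, 7]].
Characteristic polynomial det(A - λI) = λ^2 + 6λ + 34 = 0.
Eigenvalues λ = -3 ± 5i (complex conjugate pair).
For λ=-3+5i: an eigenvector is (0,-1) - i(1,-2) = (0 - i, -1 + 2i).
A real fundamental pair from Re and Im of e^((-3+5i)t)v: X_1 = e^(-3t)(cos(5t)·(0,-1) + sin(5t)·(1,-2)), X_2 = e^(-3t)(sin(5t)·(0,-1) - cos(5t)·(1,-2)).
General solution: c_1X_1 + c_2X_2.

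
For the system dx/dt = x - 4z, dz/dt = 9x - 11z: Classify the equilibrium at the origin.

stable improper node

A = [[1,-4],[9,-11]]; det(A-λI) = λ^2 + 10λ + 25.
repeated λ = -5 with a single eigenvector.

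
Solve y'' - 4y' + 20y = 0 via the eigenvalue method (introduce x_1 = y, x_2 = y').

y(t) = C_1e^(2t)cos(4t) + C_2e^(2t)sin(4t)

Let x_1 = y, x_2 = y'. Then x_1' = x_2 and x_2' = -20x_1 + 4x_2.
A = [[0,1],[-20,4]]; det(A-λI) = λ^2 - 4λ + 20.
Eigenvalues λ = 2 ± 4i.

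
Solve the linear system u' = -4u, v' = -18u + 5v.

u(t) = -c_2e^(-4t), v(t) = c_1e^(5t) - 2c_2e^(-4t)

Coefficient matrix A = [[-4, 0], [-18, 5]].
Characteristic polynomial det(A - λI) = λ^2 - λ - 20 = 0.
Eigenvalues λ = 5, -4.
For λ=5: (A-λI) row 1 is [-9, 0], so an eigenvector is (0, 1).
For λ=-4: (A-λI) row 2 is [-18, 9], so an eigenvector is (-1, -2).
General solution: c_1e^(5t)(0,1) + c_2e^(-4t)(-1,-2).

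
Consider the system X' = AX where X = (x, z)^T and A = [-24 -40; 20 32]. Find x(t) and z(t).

Coefficient matrix A = [[-24, -40], [20, 32]].
Characteristic polynomial det(A - λI) = λ^2 - 8λ + 32 = 0.
Eigenvalues λ = 4 ± 4i (complex conjugate pair).
For λ=4+4i: an eigenvector is (-3,2) - i(1,-1) = (-3 - i, 2 + i).
A real fundamental pair from Re and Im of e^((4+4i)t)v: X_1 = e^(4t)(cos(4t)·(-3,2) + sin(4t)·(1,-1)), X_2 = e^(4t)(sin(4t)·(-3,2) - cos(4t)·(1,-1)).
General solution: C_1X_1 + C_2X_2.

x(t) = C_1e^(4t)sin(4t) - 3C_1e^(4t)cos(4t) - 3C_2e^(4t)sin(4t) - C_2e^(4t)cos(4t), z(t) = -C_1e^(4t)sin(4t) + 2C_1e^(4t)cos(4t) + 2C_2e^(4t)sin(4t) + C_2e^(4t)cos(4t)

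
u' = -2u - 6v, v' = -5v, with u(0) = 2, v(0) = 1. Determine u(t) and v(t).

Coefficient matrix A = [[-2, -6], [0, -5]].
Characteristic polynomial det(A - λI) = λ^2 + 7λ + 10 = 0.
Eigenvalues λ = -2, -5.
For λ=-2: (A-λI) row 1 is [0, -6], so an eigenvector is (-1, 0).
For λ=-5: (A-λI) row 1 is [3, -6], so an eigenvector is (2, 1).
General solution: C_1e^(-2t)(-1,0) + C_2e^(-5t)(2,1).
Applying u(0)=2, v(0)=1 gives C_1=0, C_2=1.

u(t) = 2e^(-5t), v(t) = e^(-5t)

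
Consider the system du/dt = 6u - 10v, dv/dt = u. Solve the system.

u(t) = -K_1e^(3t)sin(t) + 3K_1e^(3t)cos(t) + 3K_2e^(3t)sin(t) + K_2e^(3t)cos(t), v(t) = K_1e^(3t)cos(t) + K_2e^(3t)sin(t)

Coefficient matrix A = [[6, -10], [1, 0]].
Characteristic polynomial det(A - λI) = λ^2 - 6λ + 10 = 0.
Eigenvalues λ = 3 ± i (complex conjugate pair).
For λ=3+i: an eigenvector is (3,1) - i(-1,0) = (3 + i, 1).
A real fundamental pair from Re and Im of e^((3+i)t)v: X_1 = e^(3t)(cos(t)·(3,1) + sin(t)·(-1,0)), X_2 = e^(3t)(sin(t)·(3,1) - cos(t)·(-1,0)).
General solution: K_1X_1 + K_2X_2.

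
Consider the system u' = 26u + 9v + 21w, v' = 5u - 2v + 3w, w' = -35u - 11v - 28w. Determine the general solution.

Coefficient matrix A = [[26, 9, 21], [5, -2, 3], [-35, -11, -28]].
det(A - λI) = 0 gives eigenvalues λ = 1, -4, -1.
For λ=1: eigenvector (3,1,-4).
For λ=-4: eigenvector (-1,1,1).
For λ=-1: eigenvector (-2,-1,3).
General solution: K_1e^(t)(3,1,-4) + K_2e^(-4t)(-1,1,1) + K_3e^(-t)(-2,-1,3).

u(t) = 3K_1e^(t) - K_2e^(-4t) - 2K_3e^(-t), v(t) = K_1e^(t) + K_2e^(-4t) - K_3e^(-t), w(t) = -4K_1e^(t) + K_2e^(-4t) + 3K_3e^(-t)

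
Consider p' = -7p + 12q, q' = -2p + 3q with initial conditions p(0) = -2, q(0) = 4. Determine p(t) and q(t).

p(t) = 28e^(-t) - 30e^(-3t), q(t) = 14e^(-t) - 10e^(-3t)

Coefficient matrix A = [[-7, 12], [-2, 3]].
Characteristic polynomial det(A - λI) = λ^2 + 4λ + 3 = 0.
Eigenvalues λ = -3, -1.
For λ=-3: (A-λI) row 1 is [-4, 12], so an eigenvector is (3, 1).
For λ=-1: (A-λI) row 1 is [-6, 12], so an eigenvector is (-2, -1).
General solution: c_1e^(-3t)(3,1) + c_2e^(-t)(-2,-1).
Applying p(0)=-2, q(0)=4 gives c_1=-10, c_2=-14.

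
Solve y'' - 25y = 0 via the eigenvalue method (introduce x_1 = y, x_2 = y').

y(t) = K_1e^(5t) + K_2e^(-5t)

Let x_1 = y, x_2 = y'. Then x_1' = x_2 and x_2' = 25x_1.
A = [[0,1],[25,0]]; det(A-λI) = λ^2 - 25.
Eigenvalues λ = 5, -5 with eigenvectors (1,5), (1,-5).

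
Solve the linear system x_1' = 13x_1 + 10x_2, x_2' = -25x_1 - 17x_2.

x_1(t) = K_1e^(-2t)sin(5t) + K_1e^(-2t)cos(5t) + K_2e^(-2t)sin(5t) - K_2e^(-2t)cos(5t), x_2(t) = -2K_1e^(-2t)sin(5t) - K_1e^(-2t)cos(5t) - K_2e^(-2t)sin(5t) + 2K_2e^(-2t)cos(5t)

Coefficient matrix A = [[13, 10], [-25, -17]].
Characteristic polynomial det(A - λI) = λ^2 + 4λ + 29 = 0.
Eigenvalues λ = -2 ± 5i (complex conjugate pair).
For λ=-2+5i: an eigenvector is (1,-1) - i(1,-2) = (1 - i, -1 + 2i).
A real fundamental pair from Re and Im of e^((-2+5i)t)v: X_1 = e^(-2t)(cos(5t)·(1,-1) + sin(5t)·(1,-2)), X_2 = e^(-2t)(sin(5t)·(1,-1) - cos(5t)·(1,-2)).
General solution: K_1X_1 + K_2X_2.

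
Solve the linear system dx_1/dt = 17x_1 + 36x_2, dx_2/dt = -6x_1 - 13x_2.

Coefficient matrix A = [[17, 36], [-6, -13]].
Characteristic polynomial det(A - λI) = λ^2 - 4λ - 5 = 0.
Eigenvalues λ = -1, 5.
For λ=-1: (A-λI) row 1 is [18, 36], so an eigenvector is (2, -1).
For λ=5: (A-λI) row 1 is [12, 36], so an eigenvector is (3, -1).
General solution: K_1e^(-t)(2,-1) + K_2e^(5t)(3,-1).

x_1(t) = 2K_1e^(-t) + 3K_2e^(5t), x_2(t) = -K_1e^(-t) - K_2e^(5t)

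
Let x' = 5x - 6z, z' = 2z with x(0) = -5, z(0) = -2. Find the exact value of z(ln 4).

-32

A = [[5,-6],[0,2]]; eigenvalues λ = 2, 5.
Eigenvectors: (-2,-1) for λ=2, (1,0) for λ=5.
From the initial condition, c_1 = 2, c_2 = -1.
z(ln 4) = (2)(4^2)(-1) + (-1)(4^5)(0) = -32.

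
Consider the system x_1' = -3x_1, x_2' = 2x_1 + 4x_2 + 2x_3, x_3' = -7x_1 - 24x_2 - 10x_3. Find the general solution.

x_1(t) = K_1e^(-3t), x_2(t) = -K_2e^(-4t) + K_3e^(-2t), x_3(t) = -K_1e^(-3t) + 4K_2e^(-4t) - 3K_3e^(-2t)

Coefficient matrix A = [[-3, 0, 0], [2, 4, 2], [-7, -24, -10]].
det(A - λI) = 0 gives eigenvalues λ = -3, -4, -2.
For λ=-3: eigenvector (1,0,-1).
For λ=-4: eigenvector (0,-1,4).
For λ=-2: eigenvector (0,1,-3).
General solution: K_1e^(-3t)(1,0,-1) + K_2e^(-4t)(0,-1,4) + K_3e^(-2t)(0,1,-3).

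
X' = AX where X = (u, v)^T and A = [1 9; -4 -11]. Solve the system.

u(t) = 3K_1e^(-5t) + 3K_2te^(-5t) + 2K_2e^(-5t), v(t) = -2K_1e^(-5t) - 2K_2te^(-5t) - K_2e^(-5t)

Coefficient matrix A = [[1, 9], [-4, -11]].
Characteristic polynomial det(A - λI) = λ^2 + 10λ + 25 = 0.
Single eigenvalue λ = -5 with algebraic multiplicity 2.
Eigenvector v = (3,-2); generalized eigenvector w with (A-λI)w=v is (2,-1).
General solution: e^(-5t)[K_1·v + K_2·(t·v + w)].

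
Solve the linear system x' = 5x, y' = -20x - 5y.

x(t) = K_2e^(5t), y(t) = -K_1e^(-5t) - 2K_2e^(5t)

Coefficient matrix A = [[5, 0], [-20, -5]].
Characteristic polynomial det(A - λI) = λ^2 - 25 = 0.
Eigenvalues λ = -5, 5.
For λ=-5: (A-λI) row 1 is [10, 0], so an eigenvector is (0, -1).
For λ=5: (A-λI) row 2 is [-20, -10], so an eigenvector is (1, -2).
General solution: K_1e^(-5t)(0,-1) + K_2e^(5t)(1,-2).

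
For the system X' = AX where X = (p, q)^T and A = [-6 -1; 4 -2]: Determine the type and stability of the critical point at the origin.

A = [[-6,-1],[4,-2]]; det(A-λI) = λ^2 + 8λ + 16.
repeated λ = -4 with a single eigenvector.

stable improper node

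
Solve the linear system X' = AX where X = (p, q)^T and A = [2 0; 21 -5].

Coefficient matrix A = [[2, 0], [21, -5]].
Characteristic polynomial det(A - λI) = λ^2 + 3λ - 10 = 0.
Eigenvalues λ = -5, 2.
For λ=-5: (A-λI) row 1 is [7, 0], so an eigenvector is (0, -1).
For λ=2: (A-λI) row 2 is [21, -7], so an eigenvector is (1, 3).
General solution: c_1e^(-5t)(0,-1) + c_2e^(2t)(1,3).

p(t) = c_2e^(2t), q(t) = -c_1e^(-5t) + 3c_2e^(2t)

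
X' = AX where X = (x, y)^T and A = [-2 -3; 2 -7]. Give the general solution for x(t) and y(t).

Coefficient matrix A = [[-2, -3], [2, -7]].
Characteristic polynomial det(A - λI) = λ^2 + 9λ + 20 = 0.
Eigenvalues λ = -5, -4.
For λ=-5: (A-λI) row 1 is [3, -3], so an eigenvector is (1, 1).
For λ=-4: (A-λI) row 1 is [2, -3], so an eigenvector is (3, 2).
General solution: C_1e^(-5t)(1,1) + C_2e^(-4t)(3,2).

x(t) = C_1e^(-5t) + 3C_2e^(-4t), y(t) = C_1e^(-5t) + 2C_2e^(-4t)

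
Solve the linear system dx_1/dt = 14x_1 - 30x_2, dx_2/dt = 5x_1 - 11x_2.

Coefficient matrix A = [[14, -30], [5, -11]].
Characteristic polynomial det(A - λI) = λ^2 - 3λ - 4 = 0.
Eigenvalues λ = -1, 4.
For λ=-1: (A-λI) row 1 is [15, -30], so an eigenvector is (-2, -1).
For λ=4: (A-λI) row 1 is [10, -30], so an eigenvector is (-3, -1).
General solution: C_1e^(-t)(-2,-1) + C_2e^(4t)(-3,-1).

x_1(t) = -2C_1e^(-t) - 3C_2e^(4t), x_2(t) = -C_1e^(-t) - C_2e^(4t)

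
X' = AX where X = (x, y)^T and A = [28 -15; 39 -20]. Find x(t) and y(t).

x(t) = c_1e^(4t)sin(3t) + 2c_1e^(4t)cos(3t) + 2c_2e^(4t)sin(3t) - c_2e^(4t)cos(3t), y(t) = 2c_1e^(4t)sin(3t) + 3c_1e^(4t)cos(3t) + 3c_2e^(4t)sin(3t) - 2c_2e^(4t)cos(3t)

Coefficient matrix A = [[28, -15], [39, -20]].
Characteristic polynomial det(A - λI) = λ^2 - 8λ + 25 = 0.
Eigenvalues λ = 4 ± 3i (complex conjugate pair).
For λ=4+3i: an eigenvector is (2,3) - i(1,2) = (2 - i, 3 - 2i).
A real fundamental pair from Re and Im of e^((4+3i)t)v: X_1 = e^(4t)(cos(3t)·(2,3) + sin(3t)·(1,2)), X_2 = e^(4t)(sin(3t)·(2,3) - cos(3t)·(1,2)).
General solution: c_1X_1 + c_2X_2.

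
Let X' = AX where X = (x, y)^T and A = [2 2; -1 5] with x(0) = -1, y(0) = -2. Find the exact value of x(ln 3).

-189

A = [[2,2],[-1,5]]; eigenvalues λ = 3, 4.
Eigenvectors: (-2,-1) for λ=3, (1,1) for λ=4.
From the initial condition, c_1 = -1, c_2 = -3.
x(ln 3) = (-1)(3^3)(-2) + (-3)(3^4)(1) = -189.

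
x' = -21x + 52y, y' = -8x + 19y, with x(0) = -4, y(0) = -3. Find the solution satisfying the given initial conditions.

x(t) = -19e^(-t)sin(4t) - 4e^(-t)cos(4t), y(t) = -7e^(-t)sin(4t) - 3e^(-t)cos(4t)

Coefficient matrix A = [[-21, 52], [-8, 19]].
Characteristic polynomial det(A - λI) = λ^2 + 2λ + 17 = 0.
Eigenvalues λ = -1 ± 4i (complex conjugate pair).
For λ=-1+4i: an eigenvector is (3,1) - i(-2,-1) = (3 + 2i, 1 + i).
A real fundamental pair from Re and Im of e^((-1+4i)t)v: X_1 = e^(-t)(cos(4t)·(3,1) + sin(4t)·(-2,-1)), X_2 = e^(-t)(sin(4t)·(3,1) - cos(4t)·(-2,-1)).
General solution: K_1X_1 + K_2X_2.
Applying x(0)=-4, y(0)=-3 gives K_1=2, K_2=-5.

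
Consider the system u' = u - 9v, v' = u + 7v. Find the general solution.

Coefficient matrix A = [[1, -9], [1, 7]].
Characteristic polynomial det(A - λI) = λ^2 - 8λ + 16 = 0.
Single eigenvalue λ = 4 with algebraic multiplicity 2.
Eigenvector v = (3,-1); generalized eigenvector w with (A-λI)w=v is (-1,0).
General solution: e^(4t)[K_1·v + K_2·(t·v + w)].

u(t) = 3K_1e^(4t) + 3K_2te^(4t) - K_2e^(4t), v(t) = -K_1e^(4t) - K_2te^(4t)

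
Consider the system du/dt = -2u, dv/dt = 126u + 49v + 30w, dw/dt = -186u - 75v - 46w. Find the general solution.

Coefficient matrix A = [[-2, 0, 0], [126, 49, 30], [-186, -75, -46]].
det(A - λI) = 0 gives eigenvalues λ = -2, -1, 4.
For λ=-2: eigenvector (1,-6,6).
For λ=-1: eigenvector (0,-3,5).
For λ=4: eigenvector (0,-2,3).
General solution: c_1e^(-2t)(1,-6,6) + c_2e^(-t)(0,-3,5) + c_3e^(4t)(0,-2,3).

u(t) = c_1e^(-2t), v(t) = -6c_1e^(-2t) - 3c_2e^(-t) - 2c_3e^(4t), w(t) = 6c_1e^(-2t) + 5c_2e^(-t) + 3c_3e^(4t)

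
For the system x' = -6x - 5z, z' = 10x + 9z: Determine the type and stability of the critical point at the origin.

A = [[-6,-5],[10,9]]; det(A-λI) = λ^2 - 3λ - 4.
λ = 4, -1: opposite signs.

saddle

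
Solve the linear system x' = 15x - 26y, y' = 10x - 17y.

x(t) = -2K_1e^(-t)sin(2t) + 3K_1e^(-t)cos(2t) + 3K_2e^(-t)sin(2t) + 2K_2e^(-t)cos(2t), y(t) = -K_1e^(-t)sin(2t) + 2K_1e^(-t)cos(2t) + 2K_2e^(-t)sin(2t) + K_2e^(-t)cos(2t)

Coefficient matrix A = [[15, -26], [10, -17]].
Characteristic polynomial det(A - λI) = λ^2 + 2λ + 5 = 0.
Eigenvalues λ = -1 ± 2i (complex conjugate pair).
For λ=-1+2i: an eigenvector is (3,2) - i(-2,-1) = (3 + 2i, 2 + i).
A real fundamental pair from Re and Im of e^((-1+2i)t)v: X_1 = e^(-t)(cos(2t)·(3,2) + sin(2t)·(-2,-1)), X_2 = e^(-t)(sin(2t)·(3,2) - cos(2t)·(-2,-1)).
General solution: K_1X_1 + K_2X_2.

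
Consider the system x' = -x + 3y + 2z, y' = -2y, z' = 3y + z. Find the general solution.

Coefficient matrix A = [[-1, 3, 2], [0, -2, 0], [0, 3, 1]].
det(A - λI) = 0 gives eigenvalues λ = 1, -1, -2.
For λ=1: eigenvector (1,0,1).
For λ=-1: eigenvector (-1,0,0).
For λ=-2: eigenvector (-1,1,-1).
General solution: K_1e^(t)(1,0,1) + K_2e^(-t)(-1,0,0) + K_3e^(-2t)(-1,1,-1).

x(t) = K_1e^(t) - K_2e^(-t) - K_3e^(-2t), y(t) = K_3e^(-2t), z(t) = K_1e^(t) - K_3e^(-2t)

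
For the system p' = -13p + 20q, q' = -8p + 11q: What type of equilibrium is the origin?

stable spiral

A = [[-13,20],[-8,11]]; det(A-λI) = λ^2 + 2λ + 17.
λ = -1 ± 4i: negative real part.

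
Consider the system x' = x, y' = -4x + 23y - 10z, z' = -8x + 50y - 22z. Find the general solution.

Coefficient matrix A = [[1, 0, 0], [-4, 23, -10], [-8, 50, -22]].
det(A - λI) = 0 gives eigenvalues λ = 1, 3, -2.
For λ=1: eigenvector (1,2,4).
For λ=3: eigenvector (0,1,2).
For λ=-2: eigenvector (0,2,5).
General solution: C_1e^(t)(1,2,4) + C_2e^(3t)(0,1,2) + C_3e^(-2t)(0,2,5).

x(t) = C_1e^(t), y(t) = 2C_1e^(t) + C_2e^(3t) + 2C_3e^(-2t), z(t) = 4C_1e^(t) + 2C_2e^(3t) + 5C_3e^(-2t)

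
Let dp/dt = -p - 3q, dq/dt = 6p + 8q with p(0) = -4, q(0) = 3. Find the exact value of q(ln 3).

-441

A = [[-1,-3],[6,8]]; eigenvalues λ = 5, 2.
Eigenvectors: (-1,2) for λ=5, (-1,1) for λ=2.
From the initial condition, c_1 = -1, c_2 = 5.
q(ln 3) = (-1)(3^5)(2) + (5)(3^2)(1) = -441.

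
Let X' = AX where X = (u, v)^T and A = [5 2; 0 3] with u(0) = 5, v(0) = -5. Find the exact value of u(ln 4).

A = [[5,2],[0,3]]; eigenvalues λ = 3, 5.
Eigenvectors: (1,-1) for λ=3, (1,0) for λ=5.
From the initial condition, c_1 = 5, c_2 = 0.
u(ln 4) = (5)(4^3)(1) + (0)(4^5)(1) = 320.

320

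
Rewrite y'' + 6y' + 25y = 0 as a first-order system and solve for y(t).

Let x_1 = y, x_2 = y'. Then x_1' = x_2 and x_2' = -25x_1 - 6x_2.
A = [[0,1],[-25,-6]]; det(A-λI) = λ^2 + 6λ + 25.
Eigenvalues λ = -3 ± 4i.

y(t) = K_1e^(-3t)cos(4t) + K_2e^(-3t)sin(4t)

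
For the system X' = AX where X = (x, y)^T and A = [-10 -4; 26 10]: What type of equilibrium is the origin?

center

A = [[-10,-4],[26,10]]; det(A-λI) = λ^2 + 4.
λ = 0 ± 2i: zero real part.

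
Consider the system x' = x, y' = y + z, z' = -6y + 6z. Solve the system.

x(t) = C_1e^(t), y(t) = C_2e^(4t) - C_3e^(3t), z(t) = 3C_2e^(4t) - 2C_3e^(3t)

Coefficient matrix A = [[1, 0, 0], [0, 1, 1], [0, -6, 6]].
det(A - λI) = 0 gives eigenvalues λ = 1, 4, 3.
For λ=1: eigenvector (1,0,0).
For λ=4: eigenvector (0,1,3).
For λ=3: eigenvector (0,-1,-2).
General solution: C_1e^(t)(1,0,0) + C_2e^(4t)(0,1,3) + C_3e^(3t)(0,-1,-2).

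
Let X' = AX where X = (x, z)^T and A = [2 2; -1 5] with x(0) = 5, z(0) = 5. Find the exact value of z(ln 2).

80

A = [[2,2],[-1,5]]; eigenvalues λ = 4, 3.
Eigenvectors: (-1,-1) for λ=4, (2,1) for λ=3.
From the initial condition, c_1 = -5, c_2 = 0.
z(ln 2) = (-5)(2^4)(-1) + (0)(2^3)(1) = 80.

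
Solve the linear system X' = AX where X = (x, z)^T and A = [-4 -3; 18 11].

x(t) = K_1e^(5t) - K_2e^(2t), z(t) = -3K_1e^(5t) + 2K_2e^(2t)

Coefficient matrix A = [[-4, -3], [18, 11]].
Characteristic polynomial det(A - λI) = λ^2 - 7λ + 10 = 0.
Eigenvalues λ = 5, 2.
For λ=5: (A-λI) row 1 is [-9, -3], so an eigenvector is (1, -3).
For λ=2: (A-λI) row 1 is [-6, -3], so an eigenvector is (-1, 2).
General solution: K_1e^(5t)(1,-3) + K_2e^(2t)(-1,2).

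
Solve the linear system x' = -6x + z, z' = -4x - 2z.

Coefficient matrix A = [[-6, 1], [-4, -2]].
Characteristic polynomial det(A - λI) = λ^2 + 8λ + 16 = 0.
Single eigenvalue λ = -4 with algebraic multiplicity 2.
Eigenvector v = (1,2); generalized eigenvector w with (A-λI)w=v is (0,1).
General solution: e^(-4t)[c_1·v + c_2·(t·v + w)].

x(t) = c_1e^(-4t) + c_2te^(-4t), z(t) = 2c_1e^(-4t) + 2c_2te^(-4t) + c_2e^(-4t)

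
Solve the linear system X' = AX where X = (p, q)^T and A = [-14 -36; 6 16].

Coefficient matrix A = [[-14, -36], [6, 16]].
Characteristic polynomial det(A - λI) = λ^2 - 2λ - 8 = 0.
Eigenvalues λ = 4, -2.
For λ=4: (A-λI) row 1 is [-18, -36], so an eigenvector is (2, -1).
For λ=-2: (A-λI) row 1 is [-12, -36], so an eigenvector is (-3, 1).
General solution: K_1e^(4t)(2,-1) + K_2e^(-2t)(-3,1).

p(t) = 2K_1e^(4t) - 3K_2e^(-2t), q(t) = -K_1e^(4t) + K_2e^(-2t)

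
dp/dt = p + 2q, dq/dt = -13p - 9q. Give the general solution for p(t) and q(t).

Coefficient matrix A = [[1, 2], [-13, -9]].
Characteristic polynomial det(A - λI) = λ^2 + 8λ + 17 = 0.
Eigenvalues λ = -4 ± i (complex conjugate pair).
For λ=-4+i: an eigenvector is (1,-2) - i(1,-3) = (1 - i, -2 + 3i).
A real fundamental pair from Re and Im of e^((-4+i)t)v: X_1 = e^(-4t)(cos(t)·(1,-2) + sin(t)·(1,-3)), X_2 = e^(-4t)(sin(t)·(1,-2) - cos(t)·(1,-3)).
General solution: c_1X_1 + c_2X_2.

p(t) = c_1e^(-4t)sin(t) + c_1e^(-4t)cos(t) + c_2e^(-4t)sin(t) - c_2e^(-4t)cos(t), q(t) = -3c_1e^(-4t)sin(t) - 2c_1e^(-4t)cos(t) - 2c_2e^(-4t)sin(t) + 3c_2e^(-4t)cos(t)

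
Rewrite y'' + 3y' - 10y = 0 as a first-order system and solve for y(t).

y(t) = c_1e^(-5t) + c_2e^(2t)

Let x_1 = y, x_2 = y'. Then x_1' = x_2 and x_2' = 10x_1 - 3x_2.
A = [[0,1],[10,-3]]; det(A-λI) = λ^2 + 3λ - 10.
Eigenvalues λ = -5, 2 with eigenvectors (1,-5), (1,2).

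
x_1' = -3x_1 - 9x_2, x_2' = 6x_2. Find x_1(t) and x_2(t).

Coefficient matrix A = [[-3, -9], [0, 6]].
Characteristic polynomial det(A - λI) = λ^2 - 3λ - 18 = 0.
Eigenvalues λ = -3, 6.
For λ=-3: (A-λI) row 1 is [0, -9], so an eigenvector is (1, 0).
For λ=6: (A-λI) row 1 is [-9, -9], so an eigenvector is (-1, 1).
General solution: C_1e^(-3t)(1,0) + C_2e^(6t)(-1,1).

x_1(t) = C_1e^(-3t) - C_2e^(6t), x_2(t) = C_2e^(6t)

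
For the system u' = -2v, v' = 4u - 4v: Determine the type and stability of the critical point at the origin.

A = [[0,-2],[4,-4]]; det(A-λI) = λ^2 + 4λ + 8.
λ = -2 ± 2i: negative real part.

stable spiral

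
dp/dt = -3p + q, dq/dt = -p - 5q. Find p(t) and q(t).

Coefficient matrix A = [[-3, 1], [-1, -5]].
Characteristic polynomial det(A - λI) = λ^2 + 8λ + 16 = 0.
Single eigenvalue λ = -4 with algebraic multiplicity 2.
Eigenvector v = (1,-1); generalized eigenvector w with (A-λI)w=v is (2,-1).
General solution: e^(-4t)[C_1·v + C_2·(t·v + w)].

p(t) = C_1e^(-4t) + C_2te^(-4t) + 2C_2e^(-4t), q(t) = -C_1e^(-4t) - C_2te^(-4t) - C_2e^(-4t)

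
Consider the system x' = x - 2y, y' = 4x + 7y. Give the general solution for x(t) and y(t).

Coefficient matrix A = [[1, -2], [4, 7]].
Characteristic polynomial det(A - λI) = λ^2 - 8λ + 15 = 0.
Eigenvalues λ = 3, 5.
For λ=3: (A-λI) row 1 is [-2, -2], so an eigenvector is (-1, 1).
For λ=5: (A-λI) row 1 is [-4, -2], so an eigenvector is (1, -2).
General solution: C_1e^(3t)(-1,1) + C_2e^(5t)(1,-2).

x(t) = -C_1e^(3t) + C_2e^(5t), y(t) = C_1e^(3t) - 2C_2e^(5t)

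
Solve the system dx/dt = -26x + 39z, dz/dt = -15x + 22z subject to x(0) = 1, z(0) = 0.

x(t) = -8e^(-2t)sin(3t) + e^(-2t)cos(3t), z(t) = -5e^(-2t)sin(3t)

Coefficient matrix A = [[-26, 39], [-15, 22]].
Characteristic polynomial det(A - λI) = λ^2 + 4λ + 13 = 0.
Eigenvalues λ = -2 ± 3i (complex conjugate pair).
For λ=-2+3i: an eigenvector is (3,2) - i(2,1) = (3 - 2i, 2 - i).
A real fundamental pair from Re and Im of e^((-2+3i)t)v: X_1 = e^(-2t)(cos(3t)·(3,2) + sin(3t)·(2,1)), X_2 = e^(-2t)(sin(3t)·(3,2) - cos(3t)·(2,1)).
General solution: c_1X_1 + c_2X_2.
Applying x(0)=1, z(0)=0 gives c_1=-1, c_2=-2.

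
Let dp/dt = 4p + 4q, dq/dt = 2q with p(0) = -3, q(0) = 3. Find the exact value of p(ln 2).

24

A = [[4,4],[0,2]]; eigenvalues λ = 4, 2.
Eigenvectors: (-1,0) for λ=4, (-2,1) for λ=2.
From the initial condition, c_1 = -3, c_2 = 3.
p(ln 2) = (-3)(2^4)(-1) + (3)(2^2)(-2) = 24.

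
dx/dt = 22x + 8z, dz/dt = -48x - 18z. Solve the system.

x(t) = C_1e^(-2t) + C_2e^(6t), z(t) = -3C_1e^(-2t) - 2C_2e^(6t)

Coefficient matrix A = [[22, 8], [-48, -18]].
Characteristic polynomial det(A - λI) = λ^2 - 4λ - 12 = 0.
Eigenvalues λ = -2, 6.
For λ=-2: (A-λI) row 1 is [24, 8], so an eigenvector is (1, -3).
For λ=6: (A-λI) row 1 is [16, 8], so an eigenvector is (1, -2).
General solution: C_1e^(-2t)(1,-3) + C_2e^(6t)(1,-2).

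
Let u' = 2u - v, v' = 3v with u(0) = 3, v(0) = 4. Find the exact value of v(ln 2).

A = [[2,-1],[0,3]]; eigenvalues λ = 3, 2.
Eigenvectors: (1,-1) for λ=3, (-1,0) for λ=2.
From the initial condition, c_1 = -4, c_2 = -7.
v(ln 2) = (-4)(2^3)(-1) + (-7)(2^2)(0) = 32.

32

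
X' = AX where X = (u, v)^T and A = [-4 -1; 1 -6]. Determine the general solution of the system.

u(t) = C_1e^(-5t) + C_2te^(-5t) + 2C_2e^(-5t), v(t) = C_1e^(-5t) + C_2te^(-5t) + C_2e^(-5t)

Coefficient matrix A = [[-4, -1], [1, -6]].
Characteristic polynomial det(A - λI) = λ^2 + 10λ + 25 = 0.
Single eigenvalue λ = -5 with algebraic multiplicity 2.
Eigenvector v = (1,1); generalized eigenvector w with (A-λI)w=v is (2,1).
General solution: e^(-5t)[C_1·v + C_2·(t·v + w)].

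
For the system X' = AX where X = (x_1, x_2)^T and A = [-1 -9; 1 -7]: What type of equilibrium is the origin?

stable improper node

A = [[-1,-9],[1,-7]]; det(A-λI) = λ^2 + 8λ + 16.
repeated λ = -4 with a single eigenvector.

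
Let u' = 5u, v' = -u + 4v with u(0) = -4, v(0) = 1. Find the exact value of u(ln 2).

A = [[5,0],[-1,4]]; eigenvalues λ = 5, 4.
Eigenvectors: (1,-1) for λ=5, (0,-1) for λ=4.
From the initial condition, c_1 = -4, c_2 = 3.
u(ln 2) = (-4)(2^5)(1) + (3)(2^4)(0) = -128.

-128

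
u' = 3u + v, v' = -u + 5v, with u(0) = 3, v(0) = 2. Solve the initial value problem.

u(t) = -te^(4t) + 3e^(4t), v(t) = -te^(4t) + 2e^(4t)

Coefficient matrix A = [[3, 1], [-1, 5]].
Characteristic polynomial det(A - λI) = λ^2 - 8λ + 16 = 0.
Single eigenvalue λ = 4 with algebraic multiplicity 2.
Eigenvector v = (1,1); generalized eigenvector w with (A-λI)w=v is (-3,-2).
General solution: e^(4t)[C_1·v + C_2·(t·v + w)].
Applying u(0)=3, v(0)=2 gives C_1=0, C_2=-1.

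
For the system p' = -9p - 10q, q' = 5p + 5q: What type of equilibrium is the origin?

stable spiral

A = [[-9,-10],[5,5]]; det(A-λI) = λ^2 + 4λ + 5.
λ = -2 ± i: negative real part.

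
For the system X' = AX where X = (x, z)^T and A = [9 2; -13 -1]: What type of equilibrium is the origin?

A = [[9,2],[-13,-1]]; det(A-λI) = λ^2 - 8λ + 17.
λ = 4 ± i: positive real part.

unstable spiral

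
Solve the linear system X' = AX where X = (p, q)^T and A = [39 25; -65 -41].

Coefficient matrix A = [[39, 25], [-65, -41]].
Characteristic polynomial det(A - λI) = λ^2 + 2λ + 26 = 0.
Eigenvalues λ = -1 ± 5i (complex conjugate pair).
For λ=-1+5i: an eigenvector is (-2,3) - i(-1,2) = (-2 + i, 3 - 2i).
A real fundamental pair from Re and Im of e^((-1+5i)t)v: X_1 = e^(-t)(cos(5t)·(-2,3) + sin(5t)·(-1,2)), X_2 = e^(-t)(sin(5t)·(-2,3) - cos(5t)·(-1,2)).
General solution: c_1X_1 + c_2X_2.

p(t) = -c_1e^(-t)sin(5t) - 2c_1e^(-t)cos(5t) - 2c_2e^(-t)sin(5t) + c_2e^(-t)cos(5t), q(t) = 2c_1e^(-t)sin(5t) + 3c_1e^(-t)cos(5t) + 3c_2e^(-t)sin(5t) - 2c_2e^(-t)cos(5t)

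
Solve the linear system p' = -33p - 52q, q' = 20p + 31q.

p(t) = 2c_1e^(-t)sin(4t) + 3c_1e^(-t)cos(4t) + 3c_2e^(-t)sin(4t) - 2c_2e^(-t)cos(4t), q(t) = -c_1e^(-t)sin(4t) - 2c_1e^(-t)cos(4t) - 2c_2e^(-t)sin(4t) + c_2e^(-t)cos(4t)

Coefficient matrix A = [[-33, -52], [20, 31]].
Characteristic polynomial det(A - λI) = λ^2 + 2λ + 17 = 0.
Eigenvalues λ = -1 ± 4i (complex conjugate pair).
For λ=-1+4i: an eigenvector is (3,-2) - i(2,-1) = (3 - 2i, -2 + i).
A real fundamental pair from Re and Im of e^((-1+4i)t)v: X_1 = e^(-t)(cos(4t)·(3,-2) + sin(4t)·(2,-1)), X_2 = e^(-t)(sin(4t)·(3,-2) - cos(4t)·(2,-1)).
General solution: c_1X_1 + c_2X_2.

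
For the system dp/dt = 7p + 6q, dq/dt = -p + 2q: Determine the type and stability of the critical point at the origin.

unstable node

A = [[7,6],[-1,2]]; det(A-λI) = λ^2 - 9λ + 20.
λ = 5, 4: both positive.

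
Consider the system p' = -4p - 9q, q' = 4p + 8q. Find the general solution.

Coefficient matrix A = [[-4, -9], [4, 8]].
Characteristic polynomial det(A - λI) = λ^2 - 4λ + 4 = 0.
Single eigenvalue λ = 2 with algebraic multiplicity 2.
Eigenvector v = (-3,2); generalized eigenvector w with (A-λI)w=v is (-1,1).
General solution: e^(2t)[c_1·v + c_2·(t·v + w)].

p(t) = -3c_1e^(2t) - 3c_2te^(2t) - c_2e^(2t), q(t) = 2c_1e^(2t) + 2c_2te^(2t) + c_2e^(2t)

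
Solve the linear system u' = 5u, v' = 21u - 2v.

u(t) = -c_1e^(5t), v(t) = -3c_1e^(5t) + c_2e^(-2t)

Coefficient matrix A = [[5, 0], [21, -2]].
Characteristic polynomial det(A - λI) = λ^2 - 3λ - 10 = 0.
Eigenvalues λ = 5, -2.
For λ=5: (A-λI) row 2 is [21, -7], so an eigenvector is (-1, -3).
For λ=-2: (A-λI) row 1 is [7, 0], so an eigenvector is (0, 1).
General solution: c_1e^(5t)(-1,-3) + c_2e^(-2t)(0,1).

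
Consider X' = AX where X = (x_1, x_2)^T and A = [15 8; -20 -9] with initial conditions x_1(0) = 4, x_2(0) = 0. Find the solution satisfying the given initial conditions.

x_1(t) = 12e^(3t)sin(4t) + 4e^(3t)cos(4t), x_2(t) = -20e^(3t)sin(4t)

Coefficient matrix A = [[15, 8], [-20, -9]].
Characteristic polynomial det(A - λI) = λ^2 - 6λ + 25 = 0.
Eigenvalues λ = 3 ± 4i (complex conjugate pair).
For λ=3+4i: an eigenvector is (-1,2) - i(1,-1) = (-1 - i, 2 + i).
A real fundamental pair from Re and Im of e^((3+4i)t)v: X_1 = e^(3t)(cos(4t)·(-1,2) + sin(4t)·(1,-1)), X_2 = e^(3t)(sin(4t)·(-1,2) - cos(4t)·(1,-1)).
General solution: c_1X_1 + c_2X_2.
Applying x_1(0)=4, x_2(0)=0 gives c_1=4, c_2=-8.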